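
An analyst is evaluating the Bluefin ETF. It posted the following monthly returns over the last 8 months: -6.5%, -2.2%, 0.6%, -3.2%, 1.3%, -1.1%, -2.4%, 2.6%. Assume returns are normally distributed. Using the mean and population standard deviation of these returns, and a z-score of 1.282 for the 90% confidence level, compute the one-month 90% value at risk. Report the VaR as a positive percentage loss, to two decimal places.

r̄ = (-6.5 − 2.2 + 0.6 − 3.2 + 1.3 − 1.1 − 2.4 + 2.6) / 8 = -1.3625%
Σ(r − r̄)² = (-6.5 − (-1.3625))² + (-2.2 − (-1.3625))² + (0.6 − (-1.3625))² + … = 58.2588
σ = √[58.2588 / 8] = 2.6986%
VaR = −(r̄ − z·σ) = −(-1.3625 − 1.282 × 2.6986) = −(-4.8221) = 4.8221%

4.82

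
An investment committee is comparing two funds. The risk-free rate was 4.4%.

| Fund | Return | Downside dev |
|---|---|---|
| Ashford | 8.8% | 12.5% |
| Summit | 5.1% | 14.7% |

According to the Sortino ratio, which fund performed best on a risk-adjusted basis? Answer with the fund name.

Ashford

Ashford: Sortino ratio = (8.8% − 4.4%) / 12.5% = 0.352
Summit: Sortino ratio = (5.1% − 4.4%) / 14.7% = 0.048
Highest: Ashford (0.352).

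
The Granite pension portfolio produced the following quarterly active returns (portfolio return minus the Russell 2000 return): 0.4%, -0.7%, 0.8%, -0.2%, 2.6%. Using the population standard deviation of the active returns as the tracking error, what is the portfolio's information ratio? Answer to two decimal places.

0.51

Mean return μ = 2.90 / 5 = 0.5800%
Σ(r − μ)² = (0.4 − 0.5800)² + (-0.7 − 0.5800)² + … = 6.4080
population σ = √(6.4080 / 5) = √1.2816 = 1.1321%
IR = μ / tracking error = 0.5800 / 1.1321 = 0.5123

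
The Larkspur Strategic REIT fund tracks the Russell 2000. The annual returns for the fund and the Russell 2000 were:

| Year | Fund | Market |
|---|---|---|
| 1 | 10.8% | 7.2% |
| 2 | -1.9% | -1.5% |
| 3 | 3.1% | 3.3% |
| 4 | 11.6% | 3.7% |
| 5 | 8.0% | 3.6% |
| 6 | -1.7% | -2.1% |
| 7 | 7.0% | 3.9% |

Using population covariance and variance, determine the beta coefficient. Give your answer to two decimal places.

1.52

r̄p = 5.2714%,  r̄m = 2.5857%
Cov = Σ(rp − r̄p)(rm − r̄m) / 7 = 14.0024
Var(rm) = Σ(rm − r̄m)² / 7 = 9.2069
β = Cov / Var = 14.0024 / 9.2069 = 1.5209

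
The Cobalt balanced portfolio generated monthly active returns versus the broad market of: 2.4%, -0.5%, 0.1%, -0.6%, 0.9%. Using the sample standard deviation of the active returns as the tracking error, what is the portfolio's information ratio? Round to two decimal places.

μ = (2.4 − 0.5 + 0.1 − 0.6 + 0.9) / 5 = 0.4600%
Sample σ = √[Σ(r − μ)² / 4] = √[6.1320 / 4] = √1.5330 = 1.2381%
IR = μ / tracking error = 0.4600 / 1.2381 = 0.3715

0.37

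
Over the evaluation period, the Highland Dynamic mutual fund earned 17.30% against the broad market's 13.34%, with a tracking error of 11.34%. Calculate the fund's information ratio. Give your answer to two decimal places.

0.35

IR = (Rp − Rb) / TE = (17.30% − 13.34%) / 11.34% = 3.96% / 11.34% = 0.3492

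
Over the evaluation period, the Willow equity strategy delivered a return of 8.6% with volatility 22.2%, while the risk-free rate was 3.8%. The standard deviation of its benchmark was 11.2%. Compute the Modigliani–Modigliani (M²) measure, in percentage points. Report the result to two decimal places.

Sharpe = (Rp − Rf) / σp = (8.6% − 3.8%) / 22.2% = 0.2162
M² = Rf + Sharpe × σm = 3.8% + 0.2162 × 11.2% = 6.2214%

6.22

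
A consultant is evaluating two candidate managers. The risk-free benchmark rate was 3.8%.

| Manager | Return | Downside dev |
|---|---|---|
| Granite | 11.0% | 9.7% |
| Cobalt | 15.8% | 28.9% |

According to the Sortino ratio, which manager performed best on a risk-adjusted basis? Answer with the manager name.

Granite

Granite: Sortino ratio = (11.0% − 3.8%) / 9.7% = 0.742
Cobalt: Sortino ratio = (15.8% − 3.8%) / 28.9% = 0.415
Highest: Granite (0.742).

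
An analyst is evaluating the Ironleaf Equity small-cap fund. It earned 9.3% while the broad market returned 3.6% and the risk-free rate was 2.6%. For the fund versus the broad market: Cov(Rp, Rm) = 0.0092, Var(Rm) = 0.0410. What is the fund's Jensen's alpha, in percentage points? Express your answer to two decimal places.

6.48

β = Cov / Var = 0.0092 / 0.0410 = 0.2244
E[R] = Rf + β(Rm − Rf) = 2.6% + 0.2244 × (3.6% − 2.6%) = 2.8244%
α = Rp − E[R] = 9.3% − 2.8244% = 6.4756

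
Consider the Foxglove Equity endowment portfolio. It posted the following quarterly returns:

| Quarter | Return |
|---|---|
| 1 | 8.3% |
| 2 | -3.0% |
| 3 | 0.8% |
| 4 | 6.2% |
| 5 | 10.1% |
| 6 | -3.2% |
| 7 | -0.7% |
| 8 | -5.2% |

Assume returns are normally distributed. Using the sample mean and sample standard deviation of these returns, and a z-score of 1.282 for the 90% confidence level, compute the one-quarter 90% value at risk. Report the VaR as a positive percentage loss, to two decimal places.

5.76

r̄ = (8.3 − 3 + 0.8 + 6.2 + 10.1 − 3.2 − 0.7 − 5.2) / 8 = 1.6625%
Σ(r − r̄)² = 234.6388; sample σ = √(234.6388/7) = 5.7896%
VaR = −(r̄ − z·σ) = −(1.6625 − 1.282 × 5.7896) = −(-5.7598) = 5.7598%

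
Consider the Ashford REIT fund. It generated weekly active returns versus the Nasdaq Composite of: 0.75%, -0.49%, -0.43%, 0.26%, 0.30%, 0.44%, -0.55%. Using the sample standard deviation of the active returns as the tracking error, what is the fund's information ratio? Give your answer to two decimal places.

0.08

μ = (0.75 − 0.49 − 0.43 + 0.26 + 0.3 + 0.44 − 0.55) / 7 = 0.280 / 7 = 0.0400%
Σ(r − μ)² = 1.6300; sample σ = √(1.6300/6) = 0.5212%
IR = μ / tracking error = 0.0400 / 0.5212 = 0.0767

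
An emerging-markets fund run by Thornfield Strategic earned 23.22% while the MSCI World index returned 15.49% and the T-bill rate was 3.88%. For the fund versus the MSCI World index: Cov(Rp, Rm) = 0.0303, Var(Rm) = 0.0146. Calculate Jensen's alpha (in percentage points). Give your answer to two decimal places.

-4.75

β = Cov / Var = 0.0303 / 0.0146 = 2.0753
E[R] = Rf + β(Rm − Rf) = 3.88% + 2.0753 × (15.49% − 3.88%) = 27.9742%
α = Rp − E[R] = 23.22% − 27.9742% = -4.7542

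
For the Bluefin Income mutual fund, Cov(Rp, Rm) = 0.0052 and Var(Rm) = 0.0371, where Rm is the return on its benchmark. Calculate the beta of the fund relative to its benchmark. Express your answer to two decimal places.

β = Cov(Rp, Rm) / Var(Rm) = 0.0052 / 0.0371 = 0.1402

0.14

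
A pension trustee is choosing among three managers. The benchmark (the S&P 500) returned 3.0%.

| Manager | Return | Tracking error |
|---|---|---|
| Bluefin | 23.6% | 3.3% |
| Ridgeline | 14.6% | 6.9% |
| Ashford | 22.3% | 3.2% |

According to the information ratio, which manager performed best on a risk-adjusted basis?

Bluefin: IR = (23.6% − 3.0%) / 3.3% = 6.242
Ridgeline: IR = (14.6% − 3.0%) / 6.9% = 1.681
Ashford: IR = (22.3% − 3.0%) / 3.2% = 6.031
Highest: Bluefin (6.242).

Bluefin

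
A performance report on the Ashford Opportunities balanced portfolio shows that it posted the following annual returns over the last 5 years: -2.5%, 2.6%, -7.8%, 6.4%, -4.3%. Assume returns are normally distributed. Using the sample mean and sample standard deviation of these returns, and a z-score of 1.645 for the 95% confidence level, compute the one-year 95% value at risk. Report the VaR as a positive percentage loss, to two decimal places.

10.39

r̄ = (-2.5 + 2.6 − 7.8 + 6.4 − 4.3) / 5 = -1.1200%
Sample std dev = √[127.0280 / 4] = 5.6353%
VaR = −(r̄ − z·σ) = −(-1.1200 − 1.645 × 5.6353) = −(-10.3901) = 10.3901%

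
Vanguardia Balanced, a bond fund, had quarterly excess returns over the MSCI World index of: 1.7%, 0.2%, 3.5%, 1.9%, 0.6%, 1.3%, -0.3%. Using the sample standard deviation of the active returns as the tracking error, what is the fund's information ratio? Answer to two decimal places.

1.00

r̄ = (1.7 + 0.2 + 3.5 + 1.9 + 0.6 + 1.3 − 0.3) / 7 = 1.2714%
Σ(r − r̄)² = (1.7 − 1.2714)² + (0.2 − 1.2714)² + … = 9.6143
sample σ = √(9.6143 / 6) = √1.6024 = 1.2659%
IR = r̄ / tracking error = 1.2714 / 1.2659 = 1.0043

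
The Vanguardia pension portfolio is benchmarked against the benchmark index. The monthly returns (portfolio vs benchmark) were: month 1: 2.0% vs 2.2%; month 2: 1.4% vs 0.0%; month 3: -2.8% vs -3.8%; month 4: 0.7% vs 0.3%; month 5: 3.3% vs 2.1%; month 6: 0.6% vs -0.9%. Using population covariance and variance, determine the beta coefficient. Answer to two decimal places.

0.88

r̄p = 0.8667%,  r̄m = -0.0167%
Cov = Σ(rp − r̄p)(rm − r̄m) / 6 = 3.6211
Var(rm) = Σ(rm − r̄m)² / 6 = 4.0981
β = Cov / Var = 3.6211 / 4.0981 = 0.8836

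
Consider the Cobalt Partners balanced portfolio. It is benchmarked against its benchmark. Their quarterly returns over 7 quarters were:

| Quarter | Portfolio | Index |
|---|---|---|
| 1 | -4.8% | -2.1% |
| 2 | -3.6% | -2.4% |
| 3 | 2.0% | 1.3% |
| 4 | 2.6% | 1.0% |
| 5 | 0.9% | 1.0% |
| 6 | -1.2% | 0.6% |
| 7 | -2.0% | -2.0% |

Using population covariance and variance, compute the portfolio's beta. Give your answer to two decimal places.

r̄p = -0.8714%,  r̄m = -0.3714%
Cov = Σ(rp − r̄p)(rm − r̄m) / 7 = 3.6906
Var(rm) = Σ(rm − r̄m)² / 7 = 2.4649
β = Cov / Var = 3.6906 / 2.4649 = 1.4973

1.50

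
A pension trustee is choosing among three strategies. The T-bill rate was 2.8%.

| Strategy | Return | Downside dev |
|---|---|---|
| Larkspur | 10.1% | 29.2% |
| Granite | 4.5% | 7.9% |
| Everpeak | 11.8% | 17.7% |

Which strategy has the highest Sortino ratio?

Everpeak

Larkspur: Sortino ratio = (10.1% − 2.8%) / 29.2% = 0.250
Granite: Sortino ratio = (4.5% − 2.8%) / 7.9% = 0.215
Everpeak: Sortino ratio = (11.8% − 2.8%) / 17.7% = 0.508
Highest: Everpeak (0.508).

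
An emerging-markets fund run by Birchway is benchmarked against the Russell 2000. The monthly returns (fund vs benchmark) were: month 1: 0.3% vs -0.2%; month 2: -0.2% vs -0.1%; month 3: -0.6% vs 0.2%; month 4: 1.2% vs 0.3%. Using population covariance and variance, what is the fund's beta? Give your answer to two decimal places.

0.97

r̄p = 0.1750%,  r̄m = 0.0500%
Cov = Σ(rp − r̄p)(rm − r̄m) / 4 = 0.0413
Var(rm) = Σ(rm − r̄m)² / 4 = 0.0425
β = Cov / Var = 0.0413 / 0.0425 = 0.9718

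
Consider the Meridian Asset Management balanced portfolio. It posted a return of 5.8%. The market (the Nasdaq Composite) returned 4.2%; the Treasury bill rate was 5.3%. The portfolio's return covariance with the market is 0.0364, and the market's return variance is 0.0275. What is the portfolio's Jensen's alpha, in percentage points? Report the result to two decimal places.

β = Cov / Var = 0.0364 / 0.0275 = 1.3236
E[R] = Rf + β(Rm − Rf) = 5.3% + 1.3236 × (4.2% − 5.3%) = 3.8440%
α = Rp − E[R] = 5.8% − 3.8440% = 1.9560

1.96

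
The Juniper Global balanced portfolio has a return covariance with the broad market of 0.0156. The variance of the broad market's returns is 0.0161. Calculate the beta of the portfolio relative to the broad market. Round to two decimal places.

β = Cov(Rp, Rm) / Var(Rm) = 0.0156 / 0.0161 = 0.9689

0.97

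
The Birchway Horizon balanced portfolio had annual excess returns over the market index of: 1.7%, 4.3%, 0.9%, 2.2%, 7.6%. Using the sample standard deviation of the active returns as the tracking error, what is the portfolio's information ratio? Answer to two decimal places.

Mean return r̄ = 16.70 / 5 = 3.3400%
Σ(r − r̄)² = (1.7 − 3.3400)² + (4.3 − 3.3400)² + … = 29.0120
σ = √[29.0120 / 4] = 2.6931%
IR = r̄ / tracking error = 3.3400 / 2.6931 = 1.2402

1.24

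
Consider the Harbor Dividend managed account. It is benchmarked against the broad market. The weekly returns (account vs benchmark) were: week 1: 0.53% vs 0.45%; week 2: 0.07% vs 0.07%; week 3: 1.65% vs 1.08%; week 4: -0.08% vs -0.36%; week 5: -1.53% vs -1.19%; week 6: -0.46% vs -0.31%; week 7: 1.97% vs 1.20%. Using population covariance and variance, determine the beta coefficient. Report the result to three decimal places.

r̄p = 0.3071%,  r̄m = 0.1343%
Cov = Σ(rp − r̄p)(rm − r̄m) / 7 = 0.8704
Var(rm) = Σ(rm − r̄m)² / 7 = 0.6185
β = Cov / Var = 0.8704 / 0.6185 = 1.4073

1.407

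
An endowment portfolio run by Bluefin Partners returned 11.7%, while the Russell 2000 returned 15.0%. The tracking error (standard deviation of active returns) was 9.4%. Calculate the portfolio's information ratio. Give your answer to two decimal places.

IR = (Rp − Rb) / TE = (11.7% − 15.0%) / 9.4% = -3.30% / 9.4% = -0.3511

-0.35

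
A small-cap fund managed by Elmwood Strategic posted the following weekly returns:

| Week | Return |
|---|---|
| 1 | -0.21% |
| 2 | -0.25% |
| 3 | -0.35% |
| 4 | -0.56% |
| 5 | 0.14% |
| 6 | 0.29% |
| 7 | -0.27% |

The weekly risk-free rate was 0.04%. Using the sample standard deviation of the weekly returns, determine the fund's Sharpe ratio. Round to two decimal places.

-0.73

μ = (-0.21 − 0.25 − 0.35 − 0.56 + 0.14 + 0.29 − 0.27) / 7 = -0.1729%
Σ(r − μ)² = (-0.21 − (-0.1729))² + (-0.25 − (-0.1729))² + (-0.35 − (-0.1729))² + … = 0.5101
sample σ = √(0.5101 / 6) = √0.0850 = 0.2915%
Sharpe = (μ − rf) / σ = (-0.1729 − 0.04) / 0.2915 = -0.2129 / 0.2915 = -0.7304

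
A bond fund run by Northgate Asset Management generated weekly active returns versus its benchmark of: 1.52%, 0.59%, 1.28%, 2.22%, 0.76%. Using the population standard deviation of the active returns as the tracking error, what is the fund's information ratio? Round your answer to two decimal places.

Mean return μ = 6.370 / 5 = 1.2740%
Σ(r − μ)² = (1.52 − 1.2740)² + (0.59 − 1.2740)² + (1.28 − 1.2740)² + … = 1.6875
population σ = √(1.6875 / 5) = √0.3375 = 0.5809%
IR = μ / tracking error = 1.2740 / 0.5809 = 2.1931

2.19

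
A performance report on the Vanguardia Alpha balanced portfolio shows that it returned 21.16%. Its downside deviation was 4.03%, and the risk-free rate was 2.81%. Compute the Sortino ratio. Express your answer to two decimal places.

4.55

Sortino = (Rp − Rf) / σd = (21.16% − 2.81%) / 4.03% = 18.35% / 4.03% = 4.5533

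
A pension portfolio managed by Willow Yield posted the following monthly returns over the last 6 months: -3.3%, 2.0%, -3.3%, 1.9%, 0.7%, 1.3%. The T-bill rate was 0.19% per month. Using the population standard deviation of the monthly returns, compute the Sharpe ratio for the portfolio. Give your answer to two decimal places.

r̄ = (-3.3 + 2 − 3.3 + 1.9 + 0.7 + 1.3) / 6 = -0.1167%
Σ(r − r̄)² = 31.4883; population σ = √(31.4883/6) = 2.2909%
Sharpe = (r̄ − rf) / σ = (-0.1167 − 0.19) / 2.2909 = -0.3067 / 2.2909 = -0.1339

-0.13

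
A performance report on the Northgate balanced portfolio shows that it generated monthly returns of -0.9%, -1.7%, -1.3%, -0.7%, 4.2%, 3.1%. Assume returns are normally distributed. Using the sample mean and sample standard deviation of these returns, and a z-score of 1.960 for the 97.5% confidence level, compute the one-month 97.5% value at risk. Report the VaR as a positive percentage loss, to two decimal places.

4.50

μ = (-0.9 − 1.7 − 1.3 − 0.7 + 4.2 + 3.1) / 6 = 0.4500%
Sample std dev = √[31.9150 / 5] = 2.5265%
VaR = −(μ − z·σ) = −(0.4500 − 1.960 × 2.5265) = −(-4.5019) = 4.5019%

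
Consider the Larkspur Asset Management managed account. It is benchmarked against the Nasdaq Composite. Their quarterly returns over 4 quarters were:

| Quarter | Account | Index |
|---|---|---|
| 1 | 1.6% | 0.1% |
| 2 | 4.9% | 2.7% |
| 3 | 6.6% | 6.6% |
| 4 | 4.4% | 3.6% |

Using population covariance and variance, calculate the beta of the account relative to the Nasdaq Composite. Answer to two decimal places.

0.74

r̄p = 4.3750%,  r̄m = 3.2500%
Cov = Σ(rp − r̄p)(rm − r̄m) / 4 = 3.9788
Var(rm) = Σ(rm − r̄m)² / 4 = 5.3925
β = Cov / Var = 3.9788 / 5.3925 = 0.7378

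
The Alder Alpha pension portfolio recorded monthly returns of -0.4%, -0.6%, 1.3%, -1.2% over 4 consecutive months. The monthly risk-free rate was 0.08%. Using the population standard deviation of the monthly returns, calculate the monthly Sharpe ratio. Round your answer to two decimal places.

-0.33

r̄ = (-0.4 − 0.6 + 1.3 − 1.2) / 4 = -0.90 / 4 = -0.2250%
Population std dev = √[3.4475 / 4] = 0.9284%
Sharpe = (r̄ − rf) / σ = (-0.2250 − 0.08) / 0.9284 = -0.3050 / 0.9284 = -0.3285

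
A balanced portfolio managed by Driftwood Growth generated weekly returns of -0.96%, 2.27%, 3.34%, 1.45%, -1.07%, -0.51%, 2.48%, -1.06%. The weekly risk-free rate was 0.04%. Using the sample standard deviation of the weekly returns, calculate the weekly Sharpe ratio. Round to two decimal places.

0.38

Mean return r̄ = 5.940 / 8 = 0.7425%
Σ(r − r̄)² = (-0.96 − 0.7425)² + (2.27 − 0.7425)² + … = 23.6012
σ = √[23.6012 / 7] = 1.8362%
Sharpe = (r̄ − rf) / σ = (0.7425 − 0.04) / 1.8362 = 0.7025 / 1.8362 = 0.3826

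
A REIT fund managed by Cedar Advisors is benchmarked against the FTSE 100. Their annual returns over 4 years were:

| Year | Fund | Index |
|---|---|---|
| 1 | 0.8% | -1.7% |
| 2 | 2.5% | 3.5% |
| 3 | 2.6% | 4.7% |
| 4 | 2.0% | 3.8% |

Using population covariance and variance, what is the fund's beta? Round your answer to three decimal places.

0.273

r̄p = 1.9750%,  r̄m = 2.5750%
Cov = Σ(rp − r̄p)(rm − r̄m) / 4 = 1.7169
Var(rm) = Σ(rm − r̄m)² / 4 = 6.2869
β = Cov / Var = 1.7169 / 6.2869 = 0.2731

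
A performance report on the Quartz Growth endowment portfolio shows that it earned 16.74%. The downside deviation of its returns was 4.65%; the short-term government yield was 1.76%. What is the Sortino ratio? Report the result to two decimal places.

Sortino = (Rp − Rf) / σd = (16.74% − 1.76%) / 4.65% = 14.98% / 4.65% = 3.2215

3.22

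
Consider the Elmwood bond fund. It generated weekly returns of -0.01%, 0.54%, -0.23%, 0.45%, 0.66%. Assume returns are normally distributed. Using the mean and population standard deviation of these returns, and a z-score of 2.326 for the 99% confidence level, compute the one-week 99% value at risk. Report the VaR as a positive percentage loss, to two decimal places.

0.51

r̄ = (-0.01 + 0.54 − 0.23 + 0.45 + 0.66) / 5 = 0.2820%
Σ(r − r̄)² = 0.5851; population σ = √(0.5851/5) = 0.3421%
VaR = −(r̄ − z·σ) = −(0.2820 − 2.326 × 0.3421) = −(-0.5137) = 0.5137%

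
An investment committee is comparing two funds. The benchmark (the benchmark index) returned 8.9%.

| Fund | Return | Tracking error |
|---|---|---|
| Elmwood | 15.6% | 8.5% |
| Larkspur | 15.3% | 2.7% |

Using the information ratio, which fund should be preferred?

Elmwood: IR = (15.6% − 8.9%) / 8.5% = 0.788
Larkspur: IR = (15.3% − 8.9%) / 2.7% = 2.370
Highest: Larkspur (2.370).

Larkspur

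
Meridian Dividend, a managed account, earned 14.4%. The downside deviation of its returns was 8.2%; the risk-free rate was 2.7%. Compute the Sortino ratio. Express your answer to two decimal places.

1.43

Sortino = (Rp − Rf) / σd = (14.4% − 2.7%) / 8.2% = 11.70% / 8.2% = 1.4268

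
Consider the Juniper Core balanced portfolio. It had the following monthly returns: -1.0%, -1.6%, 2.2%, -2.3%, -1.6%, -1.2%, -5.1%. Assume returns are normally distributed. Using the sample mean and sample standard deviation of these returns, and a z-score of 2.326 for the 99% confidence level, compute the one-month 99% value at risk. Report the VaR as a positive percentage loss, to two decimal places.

6.51

Mean return μ = -10.60 / 7 = -1.5143%
Σ(r − μ)² = 27.6486; sample σ = √(27.6486/6) = 2.1466%
VaR = −(μ − z·σ) = −(-1.5143 − 2.326 × 2.1466) = −(-6.5073) = 6.5073%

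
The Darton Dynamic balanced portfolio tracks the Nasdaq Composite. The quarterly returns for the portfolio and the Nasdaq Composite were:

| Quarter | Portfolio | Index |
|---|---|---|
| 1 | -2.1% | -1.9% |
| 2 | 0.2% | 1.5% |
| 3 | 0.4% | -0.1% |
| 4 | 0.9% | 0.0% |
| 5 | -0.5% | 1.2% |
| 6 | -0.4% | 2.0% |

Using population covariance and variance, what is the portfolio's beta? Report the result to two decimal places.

0.35

r̄p = -0.2500%,  r̄m = 0.4500%
Cov = Σ(rp − r̄p)(rm − r̄m) / 6 = 0.5875
Var(rm) = Σ(rm − r̄m)² / 6 = 1.6825
β = Cov / Var = 0.5875 / 1.6825 = 0.3492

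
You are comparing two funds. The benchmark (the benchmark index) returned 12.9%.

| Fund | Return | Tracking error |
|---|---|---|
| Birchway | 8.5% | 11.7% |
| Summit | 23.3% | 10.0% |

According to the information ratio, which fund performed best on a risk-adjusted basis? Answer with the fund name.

Birchway: IR = (8.5% − 12.9%) / 11.7% = -0.376
Summit: IR = (23.3% − 12.9%) / 10.0% = 1.040
Highest: Summit (1.040).

Summit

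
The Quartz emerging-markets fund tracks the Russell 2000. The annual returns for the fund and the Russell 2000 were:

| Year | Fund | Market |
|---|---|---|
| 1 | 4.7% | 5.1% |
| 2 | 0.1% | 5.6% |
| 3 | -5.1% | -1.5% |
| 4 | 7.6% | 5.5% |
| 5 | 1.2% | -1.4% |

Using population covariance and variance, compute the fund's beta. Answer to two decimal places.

0.88

r̄p = 1.7000%,  r̄m = 2.6600%
Cov = Σ(rp − r̄p)(rm − r̄m) / 5 = 9.9380
Var(rm) = Σ(rm − r̄m)² / 5 = 11.2904
β = Cov / Var = 9.9380 / 11.2904 = 0.8802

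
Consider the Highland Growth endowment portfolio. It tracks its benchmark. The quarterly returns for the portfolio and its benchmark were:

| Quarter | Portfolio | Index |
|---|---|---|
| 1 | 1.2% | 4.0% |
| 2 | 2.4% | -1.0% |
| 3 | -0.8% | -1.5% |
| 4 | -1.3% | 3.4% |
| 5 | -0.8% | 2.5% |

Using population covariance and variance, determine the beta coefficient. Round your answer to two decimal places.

-0.15

r̄p = 0.1400%,  r̄m = 1.4800%
Cov = Σ(rp − r̄p)(rm − r̄m) / 5 = -0.7712
Var(rm) = Σ(rm − r̄m)² / 5 = 5.2216
β = Cov / Var = -0.7712 / 5.2216 = -0.1477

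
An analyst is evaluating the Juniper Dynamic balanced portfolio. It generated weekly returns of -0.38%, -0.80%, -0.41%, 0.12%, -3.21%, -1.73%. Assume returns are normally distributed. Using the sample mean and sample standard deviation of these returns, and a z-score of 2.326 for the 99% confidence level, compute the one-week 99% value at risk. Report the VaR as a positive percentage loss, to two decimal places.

3.90

Mean return r̄ = -6.410 / 6 = -1.0683%
Σ(r − r̄)² = (-0.38 − (-1.0683))² + (-0.8 − (-1.0683))² + … = 7.4159
sample σ = √(7.4159 / 5) = √1.4832 = 1.2179%
VaR = −(r̄ − z·σ) = −(-1.0683 − 2.326 × 1.2179) = −(-3.9011) = 3.9011%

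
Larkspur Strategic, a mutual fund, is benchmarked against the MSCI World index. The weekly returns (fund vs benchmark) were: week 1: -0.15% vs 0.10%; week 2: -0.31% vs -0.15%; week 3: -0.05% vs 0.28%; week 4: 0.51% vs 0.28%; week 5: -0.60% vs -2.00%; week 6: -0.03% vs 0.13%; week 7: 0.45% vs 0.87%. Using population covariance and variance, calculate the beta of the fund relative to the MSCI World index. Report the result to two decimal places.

0.35

r̄p = -0.0257%,  r̄m = -0.0700%
Cov = Σ(rp − r̄p)(rm − r̄m) / 7 = 0.2479
Var(rm) = Σ(rm − r̄m)² / 7 = 0.7041
β = Cov / Var = 0.2479 / 0.7041 = 0.3521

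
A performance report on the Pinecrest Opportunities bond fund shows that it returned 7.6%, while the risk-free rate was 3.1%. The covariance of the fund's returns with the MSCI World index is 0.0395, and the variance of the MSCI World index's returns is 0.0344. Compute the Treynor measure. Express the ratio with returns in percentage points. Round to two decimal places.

3.92

β = Cov / Var = 0.0395 / 0.0344 = 1.1483
Treynor = (Rp − Rf) / β = (7.6% − 3.1%) / 1.1483 = 4.50 / 1.1483 = 3.9188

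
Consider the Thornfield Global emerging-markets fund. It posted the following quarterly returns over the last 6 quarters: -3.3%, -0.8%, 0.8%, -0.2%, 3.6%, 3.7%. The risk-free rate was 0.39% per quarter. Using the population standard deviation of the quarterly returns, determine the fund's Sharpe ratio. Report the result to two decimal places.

μ = (-3.3 − 0.8 + 0.8 − 0.2 + 3.6 + 3.7) / 6 = 3.80 / 6 = 0.6333%
Σ(r − μ)² = (-3.3 − 0.6333)² + (-0.8 − 0.6333)² + … = 36.4533
σ = √[36.4533 / 6] = 2.4649%
Sharpe = (μ − rf) / σ = (0.6333 − 0.39) / 2.4649 = 0.2433 / 2.4649 = 0.0987

0.10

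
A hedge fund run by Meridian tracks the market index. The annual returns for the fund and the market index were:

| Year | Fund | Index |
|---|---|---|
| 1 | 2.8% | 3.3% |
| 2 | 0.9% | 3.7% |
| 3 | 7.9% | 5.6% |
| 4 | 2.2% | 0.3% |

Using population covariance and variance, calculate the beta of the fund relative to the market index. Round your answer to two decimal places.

r̄p = 3.4500%,  r̄m = 3.2250%
Cov = Σ(rp − r̄p)(rm − r̄m) / 4 = 3.2413
Var(rm) = Σ(rm − r̄m)² / 4 = 3.6069
β = Cov / Var = 3.2413 / 3.6069 = 0.8986

0.90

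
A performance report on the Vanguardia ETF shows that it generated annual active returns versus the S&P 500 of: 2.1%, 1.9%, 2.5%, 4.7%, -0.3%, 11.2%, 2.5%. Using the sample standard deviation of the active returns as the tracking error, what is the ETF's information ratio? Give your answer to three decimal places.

r̄ = (2.1 + 1.9 + 2.5 + 4.7 − 0.3 + 11.2 + 2.5) / 7 = 24.60 / 7 = 3.5143%
Σ(r − r̄)² = 81.6886; sample σ = √(81.6886/6) = 3.6898%
IR = r̄ / tracking error = 3.5143 / 3.6898 = 0.9524

0.952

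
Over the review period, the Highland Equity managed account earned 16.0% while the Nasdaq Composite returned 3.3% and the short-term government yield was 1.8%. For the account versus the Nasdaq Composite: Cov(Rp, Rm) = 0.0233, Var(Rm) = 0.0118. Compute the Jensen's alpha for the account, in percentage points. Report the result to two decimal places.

11.24

β = Cov / Var = 0.0233 / 0.0118 = 1.9746
E[R] = Rf + β(Rm − Rf) = 1.8% + 1.9746 × (3.3% − 1.8%) = 4.7619%
α = Rp − E[R] = 16.0% − 4.7619% = 11.2381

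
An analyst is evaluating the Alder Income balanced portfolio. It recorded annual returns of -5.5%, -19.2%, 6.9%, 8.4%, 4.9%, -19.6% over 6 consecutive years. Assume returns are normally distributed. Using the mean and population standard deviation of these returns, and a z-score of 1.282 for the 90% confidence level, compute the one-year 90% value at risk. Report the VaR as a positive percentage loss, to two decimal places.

19.08

μ = (-5.5 − 19.2 + 6.9 + 8.4 + 4.9 − 19.6) / 6 = -4.0167%
Σ(r − μ)² = 828.4283; population σ = √(828.4283/6) = 11.7504%
VaR = −(μ − z·σ) = −(-4.0167 − 1.282 × 11.7504) = −(-19.0807) = 19.0807%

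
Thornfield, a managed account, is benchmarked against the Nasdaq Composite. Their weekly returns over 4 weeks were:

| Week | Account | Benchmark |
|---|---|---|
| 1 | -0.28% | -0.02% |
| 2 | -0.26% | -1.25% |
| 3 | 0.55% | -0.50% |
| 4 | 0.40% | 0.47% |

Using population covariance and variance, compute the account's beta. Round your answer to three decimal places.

r̄p = 0.1025%,  r̄m = -0.3250%
Cov = Σ(rp − r̄p)(rm − r̄m) / 4 = 0.0942
Var(rm) = Σ(rm − r̄m)² / 4 = 0.4028
β = Cov / Var = 0.0942 / 0.4028 = 0.2339

0.234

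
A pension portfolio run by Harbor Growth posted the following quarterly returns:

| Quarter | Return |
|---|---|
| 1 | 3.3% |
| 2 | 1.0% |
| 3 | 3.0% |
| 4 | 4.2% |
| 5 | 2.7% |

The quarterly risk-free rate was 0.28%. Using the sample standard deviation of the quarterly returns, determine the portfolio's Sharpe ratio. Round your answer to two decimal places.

μ = (3.3 + 1 + 3 + 4.2 + 2.7) / 5 = 14.20 / 5 = 2.8400%
Σ(r − μ)² = (3.3 − 2.8400)² + (1 − 2.8400)² + (3 − 2.8400)² + … = 5.4920
sample σ = √(5.4920 / 4) = √1.3730 = 1.1718%
Sharpe = (μ − rf) / σ = (2.8400 − 0.28) / 1.1718 = 2.5600 / 1.1718 = 2.1847

2.18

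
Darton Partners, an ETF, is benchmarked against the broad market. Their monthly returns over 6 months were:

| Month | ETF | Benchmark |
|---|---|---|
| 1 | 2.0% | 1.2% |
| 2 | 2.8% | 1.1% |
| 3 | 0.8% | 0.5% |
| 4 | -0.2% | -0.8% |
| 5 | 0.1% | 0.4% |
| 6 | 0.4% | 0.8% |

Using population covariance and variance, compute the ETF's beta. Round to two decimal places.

r̄p = 0.9833%,  r̄m = 0.5333%
Cov = Σ(rp − r̄p)(rm − r̄m) / 6 = 0.5422
Var(rm) = Σ(rm − r̄m)² / 6 = 0.4389
β = Cov / Var = 0.5422 / 0.4389 = 1.2354

1.24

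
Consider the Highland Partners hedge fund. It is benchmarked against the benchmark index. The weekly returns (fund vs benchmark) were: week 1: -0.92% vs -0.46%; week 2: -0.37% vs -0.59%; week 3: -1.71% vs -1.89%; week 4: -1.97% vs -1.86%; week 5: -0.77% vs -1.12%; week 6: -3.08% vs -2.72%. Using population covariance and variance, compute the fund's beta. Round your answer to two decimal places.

1.07

r̄p = -1.4700%,  r̄m = -1.4400%
Cov = Σ(rp − r̄p)(rm − r̄m) / 6 = 0.6795
Var(rm) = Σ(rm − r̄m)² / 6 = 0.6338
β = Cov / Var = 0.6795 / 0.6338 = 1.0721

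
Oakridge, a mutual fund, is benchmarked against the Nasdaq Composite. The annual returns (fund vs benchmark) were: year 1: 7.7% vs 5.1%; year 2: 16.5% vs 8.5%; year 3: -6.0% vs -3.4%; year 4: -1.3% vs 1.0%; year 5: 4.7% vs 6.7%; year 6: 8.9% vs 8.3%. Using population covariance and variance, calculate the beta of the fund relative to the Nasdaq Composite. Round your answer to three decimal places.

1.550

r̄p = 5.0833%,  r̄m = 4.3667%
Cov = Σ(rp − r̄p)(rm − r̄m) / 6 = 28.4661
Var(rm) = Σ(rm − r̄m)² / 6 = 18.3656
β = Cov / Var = 28.4661 / 18.3656 = 1.5500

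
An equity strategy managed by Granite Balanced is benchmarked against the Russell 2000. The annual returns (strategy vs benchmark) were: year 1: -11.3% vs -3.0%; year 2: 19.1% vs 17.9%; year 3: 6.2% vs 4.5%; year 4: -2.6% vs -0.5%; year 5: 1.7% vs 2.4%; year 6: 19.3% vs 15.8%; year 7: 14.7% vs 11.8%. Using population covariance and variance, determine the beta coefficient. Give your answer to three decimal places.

1.386

r̄p = 6.7286%,  r̄m = 6.9857%
Cov = Σ(rp − r̄p)(rm − r̄m) / 7 = 79.7776
Var(rm) = Σ(rm − r̄m)² / 7 = 57.5641
β = Cov / Var = 79.7776 / 57.5641 = 1.3859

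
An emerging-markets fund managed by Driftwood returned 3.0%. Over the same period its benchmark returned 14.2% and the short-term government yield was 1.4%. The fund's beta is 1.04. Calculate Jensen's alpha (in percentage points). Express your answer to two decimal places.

CAPM expected return = Rf + β(Rm − Rf) = 1.4% + 1.04 × (14.2% − 1.4%) = 1.4 + 1.04 × 12.80 = 14.7120%
Jensen's α = Rp − E[R] = 3.0% − 14.7120% = -11.7120

-11.71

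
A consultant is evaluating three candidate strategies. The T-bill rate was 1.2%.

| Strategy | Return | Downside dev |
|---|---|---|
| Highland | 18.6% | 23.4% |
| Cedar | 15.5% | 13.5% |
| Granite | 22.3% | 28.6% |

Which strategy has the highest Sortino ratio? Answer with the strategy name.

Cedar

Highland: Sortino ratio = (18.6% − 1.2%) / 23.4% = 0.744
Cedar: Sortino ratio = (15.5% − 1.2%) / 13.5% = 1.059
Granite: Sortino ratio = (22.3% − 1.2%) / 28.6% = 0.738
Highest: Cedar (1.059).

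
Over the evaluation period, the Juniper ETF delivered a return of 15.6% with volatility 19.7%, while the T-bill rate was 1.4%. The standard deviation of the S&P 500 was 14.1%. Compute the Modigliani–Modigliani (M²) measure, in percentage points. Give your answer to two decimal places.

11.56

Sharpe = (Rp − Rf) / σp = (15.6% − 1.4%) / 19.7% = 0.7208
M² = Rf + Sharpe × σm = 1.4% + 0.7208 × 14.1% = 11.5633%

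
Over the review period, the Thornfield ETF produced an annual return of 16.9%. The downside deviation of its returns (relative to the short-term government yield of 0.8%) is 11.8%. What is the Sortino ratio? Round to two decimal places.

Sortino = (Rp − Rf) / σd = (16.9% − 0.8%) / 11.8% = 16.10% / 11.8% = 1.3644

1.36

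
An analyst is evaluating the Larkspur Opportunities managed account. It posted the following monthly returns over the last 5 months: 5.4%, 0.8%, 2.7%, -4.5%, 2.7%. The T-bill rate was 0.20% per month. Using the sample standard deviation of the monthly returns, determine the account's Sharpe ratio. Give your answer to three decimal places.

0.330

Mean return r̄ = 7.10 / 5 = 1.4200%
Sample σ = √[Σ(r − r̄)² / 4] = √[54.5480 / 4] = √13.6370 = 3.6928%
Sharpe = (r̄ − rf) / σ = (1.4200 − 0.2) / 3.6928 = 1.2200 / 3.6928 = 0.3304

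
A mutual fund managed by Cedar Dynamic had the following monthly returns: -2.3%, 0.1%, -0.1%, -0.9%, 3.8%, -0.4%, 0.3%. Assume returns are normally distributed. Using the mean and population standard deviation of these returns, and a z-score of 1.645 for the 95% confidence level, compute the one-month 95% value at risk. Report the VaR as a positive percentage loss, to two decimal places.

Mean return r̄ = 0.50 / 7 = 0.0714%
Σ(r − r̄)² = 20.7743; population σ = √(20.7743/7) = 1.7227%
VaR = −(r̄ − z·σ) = −(0.0714 − 1.645 × 1.7227) = −(-2.7624) = 2.7624%

2.76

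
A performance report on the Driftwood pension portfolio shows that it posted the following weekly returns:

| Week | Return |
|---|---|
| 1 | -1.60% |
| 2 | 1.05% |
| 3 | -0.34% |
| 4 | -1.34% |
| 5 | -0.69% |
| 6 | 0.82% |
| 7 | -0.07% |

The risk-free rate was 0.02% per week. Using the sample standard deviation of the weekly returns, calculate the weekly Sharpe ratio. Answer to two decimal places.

Mean return r̄ = -2.170 / 7 = -0.3100%
Σ(r − r̄)² = 6.0544; sample σ = √(6.0544/6) = 1.0045%
Sharpe = (r̄ − rf) / σ = (-0.3100 − 0.02) / 1.0045 = -0.3300 / 1.0045 = -0.3285

-0.33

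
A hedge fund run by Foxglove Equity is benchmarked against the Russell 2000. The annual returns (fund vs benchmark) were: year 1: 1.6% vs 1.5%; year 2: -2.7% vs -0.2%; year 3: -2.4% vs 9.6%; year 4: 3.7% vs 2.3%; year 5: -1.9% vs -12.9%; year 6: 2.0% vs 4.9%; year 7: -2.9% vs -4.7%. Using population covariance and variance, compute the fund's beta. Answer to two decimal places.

0.12

r̄p = -0.3714%,  r̄m = 0.0714%
Cov = Σ(rp − r̄p)(rm − r̄m) / 7 = 5.2194
Var(rm) = Σ(rm − r̄m)² / 7 = 44.6020
β = Cov / Var = 5.2194 / 44.6020 = 0.1170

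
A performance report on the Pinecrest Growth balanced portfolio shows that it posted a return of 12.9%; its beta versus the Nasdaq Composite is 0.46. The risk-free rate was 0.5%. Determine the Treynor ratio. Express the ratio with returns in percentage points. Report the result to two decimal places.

26.96

Treynor = (Rp − Rf) / β = (12.9% − 0.5%) / 0.46 = 12.40 / 0.46 = 26.9565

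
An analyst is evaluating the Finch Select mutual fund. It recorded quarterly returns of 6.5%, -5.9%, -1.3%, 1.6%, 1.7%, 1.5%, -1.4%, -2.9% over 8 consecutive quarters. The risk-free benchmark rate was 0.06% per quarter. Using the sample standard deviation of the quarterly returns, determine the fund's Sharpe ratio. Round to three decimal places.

-0.023

Mean return r̄ = -0.20 / 8 = -0.0250%
Σ(r − r̄)² = 96.8150; sample σ = √(96.8150/7) = 3.7190%
Sharpe = (r̄ − rf) / σ = (-0.0250 − 0.06) / 3.7190 = -0.0850 / 3.7190 = -0.0229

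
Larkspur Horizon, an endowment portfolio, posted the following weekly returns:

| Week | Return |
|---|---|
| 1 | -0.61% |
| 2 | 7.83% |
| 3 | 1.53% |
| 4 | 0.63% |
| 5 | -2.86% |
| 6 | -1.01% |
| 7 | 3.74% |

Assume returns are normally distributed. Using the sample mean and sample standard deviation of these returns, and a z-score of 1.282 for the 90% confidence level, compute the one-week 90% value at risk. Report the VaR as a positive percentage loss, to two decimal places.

μ = (-0.61 + 7.83 + 1.53 + 0.63 − 2.86 − 1.01 + 3.74) / 7 = 1.3214%
Sample std dev = √[75.3829 / 6] = 3.5445%
VaR = −(μ − z·σ) = −(1.3214 − 1.282 × 3.5445) = −(-3.2226) = 3.2226%

3.22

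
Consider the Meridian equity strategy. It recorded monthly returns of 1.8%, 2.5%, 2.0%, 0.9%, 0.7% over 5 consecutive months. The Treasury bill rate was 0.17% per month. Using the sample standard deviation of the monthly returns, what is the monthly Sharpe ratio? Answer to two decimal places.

1.86

r̄ = (1.8 + 2.5 + 2 + 0.9 + 0.7) / 5 = 7.90 / 5 = 1.5800%
Σ(r − r̄)² = 2.3080; sample σ = √(2.3080/4) = 0.7596%
Sharpe = (r̄ − rf) / σ = (1.5800 − 0.17) / 0.7596 = 1.4100 / 0.7596 = 1.8562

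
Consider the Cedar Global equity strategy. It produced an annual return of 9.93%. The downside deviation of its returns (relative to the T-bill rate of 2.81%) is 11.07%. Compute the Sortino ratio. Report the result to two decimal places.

0.64

Sortino = (Rp − Rf) / σd = (9.93% − 2.81%) / 11.07% = 7.12% / 11.07% = 0.6432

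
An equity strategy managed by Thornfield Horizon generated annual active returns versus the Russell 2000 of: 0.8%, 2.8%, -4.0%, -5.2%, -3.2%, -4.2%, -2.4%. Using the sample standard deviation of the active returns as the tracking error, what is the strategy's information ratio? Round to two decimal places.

-0.75

r̄ = (0.8 + 2.8 − 4 − 5.2 − 3.2 − 4.2 − 2.4) / 7 = -2.2000%
Σ(r − r̄)² = 51.2800; sample σ = √(51.2800/6) = 2.9235%
IR = r̄ / tracking error = -2.2000 / 2.9235 = -0.7525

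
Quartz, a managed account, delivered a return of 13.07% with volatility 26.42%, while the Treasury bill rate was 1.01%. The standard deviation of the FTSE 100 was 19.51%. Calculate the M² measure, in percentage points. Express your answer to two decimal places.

9.92

Sharpe = (Rp − Rf) / σp = (13.07% − 1.01%) / 26.42% = 0.4565
M² = Rf + Sharpe × σm = 1.01% + 0.4565 × 19.51% = 9.9163%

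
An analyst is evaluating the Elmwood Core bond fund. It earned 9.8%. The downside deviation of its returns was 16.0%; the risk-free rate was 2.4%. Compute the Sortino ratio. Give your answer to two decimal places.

0.46

Sortino = (Rp − Rf) / σd = (9.8% − 2.4%) / 16.0% = 7.40% / 16.0% = 0.4625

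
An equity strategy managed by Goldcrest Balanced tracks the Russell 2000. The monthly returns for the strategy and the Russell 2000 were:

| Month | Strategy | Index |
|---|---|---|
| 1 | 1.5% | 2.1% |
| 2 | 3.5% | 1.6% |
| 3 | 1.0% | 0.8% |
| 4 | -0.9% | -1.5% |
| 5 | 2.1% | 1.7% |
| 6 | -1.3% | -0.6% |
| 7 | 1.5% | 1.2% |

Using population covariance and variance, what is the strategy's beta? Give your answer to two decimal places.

1.09

r̄p = 1.0571%,  r̄m = 0.7571%
Cov = Σ(rp − r̄p)(rm − r̄m) / 7 = 1.6353
Var(rm) = Σ(rm − r̄m)² / 7 = 1.5053
β = Cov / Var = 1.6353 / 1.5053 = 1.0864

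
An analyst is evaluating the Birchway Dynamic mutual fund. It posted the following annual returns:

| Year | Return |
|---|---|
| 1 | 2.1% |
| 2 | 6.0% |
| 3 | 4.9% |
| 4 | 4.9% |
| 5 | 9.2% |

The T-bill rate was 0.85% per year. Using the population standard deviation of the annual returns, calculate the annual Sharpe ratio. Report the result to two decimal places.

2.00

r̄ = (2.1 + 6 + 4.9 + 4.9 + 9.2) / 5 = 27.10 / 5 = 5.4200%
Σ(r − r̄)² = (2.1 − 5.4200)² + (6 − 5.4200)² + … = 26.1880
population σ = √(26.1880 / 5) = √5.2376 = 2.2886%
Sharpe = (r̄ − rf) / σ = (5.4200 − 0.85) / 2.2886 = 4.5700 / 2.2886 = 1.9969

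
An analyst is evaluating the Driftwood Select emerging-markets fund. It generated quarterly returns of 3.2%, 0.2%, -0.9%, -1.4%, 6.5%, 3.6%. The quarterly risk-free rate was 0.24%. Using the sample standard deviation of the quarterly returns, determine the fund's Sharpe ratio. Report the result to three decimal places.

r̄ = (3.2 + 0.2 − 0.9 − 1.4 + 6.5 + 3.6) / 6 = 1.8667%
Sample σ = √[Σ(r − r̄)² / 5] = √[47.3533 / 5] = √9.4707 = 3.0775%
Sharpe = (r̄ − rf) / σ = (1.8667 − 0.24) / 3.0775 = 1.6267 / 3.0775 = 0.5286

0.529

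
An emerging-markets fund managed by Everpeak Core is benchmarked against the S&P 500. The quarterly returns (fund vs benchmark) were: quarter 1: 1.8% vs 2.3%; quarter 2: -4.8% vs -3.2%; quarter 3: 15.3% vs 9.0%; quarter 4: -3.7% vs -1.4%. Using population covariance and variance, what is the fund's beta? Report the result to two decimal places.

1.70

r̄p = 2.1500%,  r̄m = 1.6750%
Cov = Σ(rp − r̄p)(rm − r̄m) / 4 = 36.9938
Var(rm) = Σ(rm − r̄m)² / 4 = 21.8169
β = Cov / Var = 36.9938 / 21.8169 = 1.6956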